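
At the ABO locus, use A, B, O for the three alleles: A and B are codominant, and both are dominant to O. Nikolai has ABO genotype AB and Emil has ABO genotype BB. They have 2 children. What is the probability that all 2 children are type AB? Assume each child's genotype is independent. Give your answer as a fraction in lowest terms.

1/4

ABO cross AB × BB → 1/2 B, 1/2 AB.
So P(type AB) = 1/2 per child.
All 2 independent: (1/2)^2 = 1/4.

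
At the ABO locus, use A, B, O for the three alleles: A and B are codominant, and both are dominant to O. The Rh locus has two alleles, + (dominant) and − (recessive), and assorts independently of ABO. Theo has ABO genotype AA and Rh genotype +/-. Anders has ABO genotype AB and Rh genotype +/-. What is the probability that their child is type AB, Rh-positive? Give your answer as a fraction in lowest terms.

3/8

ABO cross AA × AB → offspring phenotypes: 1/2 A, 1/2 AB.
Rh cross +/- × +/- → 3/4 Rh+, 1/4 Rh-.
Independent loci: P(type AB, Rh-positive) = 1/2 × 3/4 = 3/8.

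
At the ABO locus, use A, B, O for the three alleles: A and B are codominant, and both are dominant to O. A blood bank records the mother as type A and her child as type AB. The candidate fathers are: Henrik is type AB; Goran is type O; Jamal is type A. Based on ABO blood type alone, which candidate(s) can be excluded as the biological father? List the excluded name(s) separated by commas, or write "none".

A candidate is excluded only if no genotype consistent with his phenotype could produce a type AB child with a type A mother.
Goran (type O): no genotype consistent with that phenotype can produce a type-AB child with a type-A mother.
Jamal (type A): no genotype consistent with that phenotype can produce a type-AB child with a type-A mother.

Goran, Jamal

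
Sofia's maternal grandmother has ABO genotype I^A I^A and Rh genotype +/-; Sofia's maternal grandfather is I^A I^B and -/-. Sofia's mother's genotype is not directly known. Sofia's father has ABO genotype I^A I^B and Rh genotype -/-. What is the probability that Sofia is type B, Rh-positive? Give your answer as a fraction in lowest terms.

1/32

Sofia's mother's ABO genotype from I^A I^A × I^A I^B: 1/2 I^A I^A, 1/2 I^A I^B.
Crossing each possibility with the father I^A I^B and summing P(type B): 1/2·0 + 1/2·1/4 = 1/8.
Similarly for Rh via the mother's Rh distribution: P(Rh+) = 1/4.
Independent loci: 1/8 × 1/4 = 1/32.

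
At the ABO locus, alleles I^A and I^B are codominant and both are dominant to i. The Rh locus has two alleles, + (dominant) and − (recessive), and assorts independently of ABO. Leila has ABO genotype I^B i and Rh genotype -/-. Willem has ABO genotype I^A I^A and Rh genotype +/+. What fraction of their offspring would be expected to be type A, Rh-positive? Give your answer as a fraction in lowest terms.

ABO cross I^B i × I^A I^A → offspring phenotypes: 1/2 A, 1/2 AB.
Rh cross -/- × +/+ → 1 Rh+.
Independent loci: P(type A, Rh-positive) = 1/2 × 1 = 1/2.

1/2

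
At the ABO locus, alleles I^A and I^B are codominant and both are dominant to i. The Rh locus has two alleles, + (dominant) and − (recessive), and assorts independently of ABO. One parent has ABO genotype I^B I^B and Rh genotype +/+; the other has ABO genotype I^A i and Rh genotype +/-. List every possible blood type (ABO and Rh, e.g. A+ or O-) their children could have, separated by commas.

B+, AB+

Gametes from I^B I^B × I^A i give offspring ABO genotypes I^A I^B, I^B i, i.e. phenotypes B, AB.
Rh cross +/+ × +/- → phenotypes Rh+.
Combining independently: B+, AB+.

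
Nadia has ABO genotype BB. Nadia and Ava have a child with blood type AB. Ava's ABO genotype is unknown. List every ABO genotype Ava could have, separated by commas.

AA, AB, AO

For each candidate genotype of Ava, check whether crossing it with BB can produce every observed child phenotype.
  AA → possible child types {AB} ✓
  AB → possible child types {B, AB} ✓
  AO → possible child types {B, AB} ✓
  BB → possible child types {B} ✗
  BO → possible child types {B} ✗
  OO → possible child types {B} ✗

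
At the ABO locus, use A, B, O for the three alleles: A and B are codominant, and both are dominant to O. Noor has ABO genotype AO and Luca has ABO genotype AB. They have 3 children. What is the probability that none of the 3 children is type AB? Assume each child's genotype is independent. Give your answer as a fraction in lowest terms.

ABO cross AO × AB → 1/2 A, 1/4 B, 1/4 AB.
So P(type AB) = 1/4 per child.
P(not type AB) = 3/4 for one child; (3/4)^3 = 27/64.

27/64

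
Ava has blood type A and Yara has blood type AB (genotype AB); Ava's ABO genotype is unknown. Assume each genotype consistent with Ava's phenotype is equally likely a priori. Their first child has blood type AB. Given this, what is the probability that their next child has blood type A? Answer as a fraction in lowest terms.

1/2

Possible genotypes: Ava ∈ {AA, AO}; Yara ∈ {AB}.
Weight each parental genotype pair by prior × P(type-AB child):
  AA × AB: posterior weight 2/3; P(next child type A) = 1/2.
  AO × AB: posterior weight 1/3; P(next child type A) = 1/2.
Weighted sum = 1/2.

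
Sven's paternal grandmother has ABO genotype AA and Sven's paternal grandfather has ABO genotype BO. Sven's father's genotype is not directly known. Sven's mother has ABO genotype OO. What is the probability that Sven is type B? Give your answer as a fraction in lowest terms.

Sven's father's ABO genotype from AA × BO: 1/2 AB, 1/2 AO.
Crossing each possibility with the mother OO and summing P(type B): 1/2·1/2 + 1/2·0 = 1/4.

1/4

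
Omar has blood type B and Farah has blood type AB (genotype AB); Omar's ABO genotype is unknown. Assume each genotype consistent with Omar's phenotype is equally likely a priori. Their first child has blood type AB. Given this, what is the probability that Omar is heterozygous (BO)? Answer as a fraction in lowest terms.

Possible genotypes: Omar ∈ {BB, BO}; Farah ∈ {AB}.
Weight each parental genotype pair by prior × P(type-AB child):
  BB × AB: posterior weight 2/3.
  BO × AB: posterior weight 1/3.
Sum the posterior weight over pairs where Omar is BO: 1/3.

1/3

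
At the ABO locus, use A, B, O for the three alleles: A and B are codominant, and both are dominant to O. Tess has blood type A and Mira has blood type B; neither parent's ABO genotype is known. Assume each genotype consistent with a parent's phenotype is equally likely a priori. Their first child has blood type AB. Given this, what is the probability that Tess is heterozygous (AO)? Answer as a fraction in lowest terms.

Possible genotypes: Tess ∈ {AA, AO}; Mira ∈ {BB, BO}.
Weight each parental genotype pair by prior × P(type-AB child):
  AA × BB: posterior weight 4/9.
  AA × BO: posterior weight 2/9.
  AO × BB: posterior weight 2/9.
  AO × BO: posterior weight 1/9.
Sum the posterior weight over pairs where Tess is AO: 1/3.

1/3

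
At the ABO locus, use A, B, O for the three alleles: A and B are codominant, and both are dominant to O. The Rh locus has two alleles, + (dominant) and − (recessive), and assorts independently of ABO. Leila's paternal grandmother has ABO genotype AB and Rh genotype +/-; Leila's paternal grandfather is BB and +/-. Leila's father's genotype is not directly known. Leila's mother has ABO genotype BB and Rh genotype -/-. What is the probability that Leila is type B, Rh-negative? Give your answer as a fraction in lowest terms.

Leila's father's ABO genotype from AB × BB: 1/2 AB, 1/2 BB.
Crossing each possibility with the mother BB and summing P(type B): 1/2·1/2 + 1/2·1 = 3/4.
Similarly for Rh via the father's Rh distribution: P(Rh-) = 1/2.
Independent loci: 3/4 × 1/2 = 3/8.

3/8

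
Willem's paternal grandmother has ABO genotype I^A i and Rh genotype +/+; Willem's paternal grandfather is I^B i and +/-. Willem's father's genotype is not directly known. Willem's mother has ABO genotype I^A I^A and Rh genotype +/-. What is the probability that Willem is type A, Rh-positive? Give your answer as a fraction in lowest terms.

Willem's father's ABO genotype from I^A i × I^B i: 1/4 I^A I^B, 1/4 I^A i, 1/4 I^B i, 1/4 i i.
Crossing each possibility with the mother I^A I^A and summing P(type A): 1/4·1/2 + 1/4·1 + 1/4·1/2 + 1/4·1 = 3/4.
Similarly for Rh via the father's Rh distribution: P(Rh+) = 7/8.
Independent loci: 3/4 × 7/8 = 21/32.

21/32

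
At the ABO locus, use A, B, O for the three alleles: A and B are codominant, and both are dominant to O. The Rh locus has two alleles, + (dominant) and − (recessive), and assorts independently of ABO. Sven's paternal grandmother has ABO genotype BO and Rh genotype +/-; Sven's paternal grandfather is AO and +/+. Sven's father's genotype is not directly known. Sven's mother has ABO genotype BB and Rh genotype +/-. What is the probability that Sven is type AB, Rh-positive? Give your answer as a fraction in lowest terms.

7/32

Sven's father's ABO genotype from BO × AO: 1/4 AB, 1/4 AO, 1/4 BO, 1/4 OO.
Crossing each possibility with the mother BB and summing P(type AB): 1/4·1/2 + 1/4·1/2 + 1/4·0 + 1/4·0 = 1/4.
Similarly for Rh via the father's Rh distribution: P(Rh+) = 7/8.
Independent loci: 1/4 × 7/8 = 7/32.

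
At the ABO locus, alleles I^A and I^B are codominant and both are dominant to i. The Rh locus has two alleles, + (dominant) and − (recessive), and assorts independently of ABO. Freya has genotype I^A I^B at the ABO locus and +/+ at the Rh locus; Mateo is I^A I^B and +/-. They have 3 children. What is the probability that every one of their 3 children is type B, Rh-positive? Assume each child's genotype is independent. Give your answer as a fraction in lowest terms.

1/64

ABO cross I^A I^B × I^A I^B → 1/4 A, 1/4 B, 1/2 AB.
Rh cross +/+ × +/- → 1 Rh+; so P(type B, Rh-positive) = 1/4 × 1 = 1/4 per child.
All 3 independent: (1/4)^3 = 1/64.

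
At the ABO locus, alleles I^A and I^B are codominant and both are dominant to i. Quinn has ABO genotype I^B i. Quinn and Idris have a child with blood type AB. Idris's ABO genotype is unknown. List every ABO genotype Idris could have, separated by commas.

For each candidate genotype of Idris, check whether crossing it with I^B i can produce every observed child phenotype.
  I^A I^A → possible child types {A, AB} ✓
  I^A I^B → possible child types {A, B, AB} ✓
  I^A i → possible child types {O, A, B, AB} ✓
  I^B I^B → possible child types {B} ✗
  I^B i → possible child types {O, B} ✗
  i i → possible child types {O, B} ✗

I^A I^A, I^A I^B, I^A i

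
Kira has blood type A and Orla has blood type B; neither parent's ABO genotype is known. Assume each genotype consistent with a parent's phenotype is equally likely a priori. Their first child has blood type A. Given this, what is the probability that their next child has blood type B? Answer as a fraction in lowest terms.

Possible genotypes: Kira ∈ {AA, AO}; Orla ∈ {BB, BO}.
Weight each parental genotype pair by prior × P(type-A child):
  AA × BO: posterior weight 2/3; P(next child type B) = 0.
  AO × BO: posterior weight 1/3; P(next child type B) = 1/4.
Weighted sum = 1/12.

1/12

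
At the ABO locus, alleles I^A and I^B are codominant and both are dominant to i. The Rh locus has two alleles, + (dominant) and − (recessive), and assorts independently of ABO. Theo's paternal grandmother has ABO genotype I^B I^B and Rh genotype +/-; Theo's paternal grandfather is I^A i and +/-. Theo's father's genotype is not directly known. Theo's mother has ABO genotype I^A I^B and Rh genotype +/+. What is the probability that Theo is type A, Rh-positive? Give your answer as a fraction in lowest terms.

1/4

Theo's father's ABO genotype from I^B I^B × I^A i: 1/2 I^A I^B, 1/2 I^B i.
Crossing each possibility with the mother I^A I^B and summing P(type A): 1/2·1/4 + 1/2·1/4 = 1/4.
Similarly for Rh via the father's Rh distribution: P(Rh+) = 1.
Independent loci: 1/4 × 1 = 1/4.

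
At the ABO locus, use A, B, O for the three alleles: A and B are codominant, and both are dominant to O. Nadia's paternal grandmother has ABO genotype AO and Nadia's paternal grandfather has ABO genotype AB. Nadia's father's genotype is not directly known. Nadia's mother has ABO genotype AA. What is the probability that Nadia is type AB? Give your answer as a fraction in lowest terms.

1/4

Nadia's father's ABO genotype from AO × AB: 1/4 AA, 1/4 AB, 1/4 AO, 1/4 BO.
Crossing each possibility with the mother AA and summing P(type AB): 1/4·0 + 1/4·1/2 + 1/4·0 + 1/4·1/2 = 1/4.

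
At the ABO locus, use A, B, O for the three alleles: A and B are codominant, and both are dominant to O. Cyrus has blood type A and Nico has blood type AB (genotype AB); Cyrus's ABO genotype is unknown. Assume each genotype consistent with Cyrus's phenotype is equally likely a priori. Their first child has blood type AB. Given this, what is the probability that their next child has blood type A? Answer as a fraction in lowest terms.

Possible genotypes: Cyrus ∈ {AA, AO}; Nico ∈ {AB}.
Weight each parental genotype pair by prior × P(type-AB child):
  AA × AB: posterior weight 2/3; P(next child type A) = 1/2.
  AO × AB: posterior weight 1/3; P(next child type A) = 1/2.
Weighted sum = 1/2.

1/2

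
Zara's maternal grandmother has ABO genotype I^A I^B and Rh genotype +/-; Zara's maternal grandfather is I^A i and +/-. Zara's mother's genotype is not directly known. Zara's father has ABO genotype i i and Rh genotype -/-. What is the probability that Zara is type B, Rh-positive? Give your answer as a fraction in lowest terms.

1/8

Zara's mother's ABO genotype from I^A I^B × I^A i: 1/4 I^A I^A, 1/4 I^A I^B, 1/4 I^A i, 1/4 I^B i.
Crossing each possibility with the father i i and summing P(type B): 1/4·0 + 1/4·1/2 + 1/4·0 + 1/4·1/2 = 1/4.
Similarly for Rh via the mother's Rh distribution: P(Rh+) = 1/2.
Independent loci: 1/4 × 1/2 = 1/8.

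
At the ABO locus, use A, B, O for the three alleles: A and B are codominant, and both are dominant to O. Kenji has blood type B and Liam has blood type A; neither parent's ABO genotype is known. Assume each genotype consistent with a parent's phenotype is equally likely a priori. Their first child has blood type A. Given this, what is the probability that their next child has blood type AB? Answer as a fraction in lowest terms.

5/12

Possible genotypes: Kenji ∈ {BB, BO}; Liam ∈ {AA, AO}.
Weight each parental genotype pair by prior × P(type-A child):
  BO × AA: posterior weight 2/3; P(next child type AB) = 1/2.
  BO × AO: posterior weight 1/3; P(next child type AB) = 1/4.
Weighted sum = 5/12.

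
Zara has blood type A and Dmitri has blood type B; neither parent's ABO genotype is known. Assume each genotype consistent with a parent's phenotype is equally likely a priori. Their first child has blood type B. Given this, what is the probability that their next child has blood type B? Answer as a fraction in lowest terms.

5/12

Possible genotypes: Zara ∈ {I^A I^A, I^A i}; Dmitri ∈ {I^B I^B, I^B i}.
Weight each parental genotype pair by prior × P(type-B child):
  I^A i × I^B I^B: posterior weight 2/3; P(next child type B) = 1/2.
  I^A i × I^B i: posterior weight 1/3; P(next child type B) = 1/4.
Weighted sum = 5/12.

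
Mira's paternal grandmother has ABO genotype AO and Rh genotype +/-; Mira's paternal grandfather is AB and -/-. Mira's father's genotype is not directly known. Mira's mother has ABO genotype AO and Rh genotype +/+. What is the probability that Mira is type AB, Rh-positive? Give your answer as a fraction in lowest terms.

Mira's father's ABO genotype from AO × AB: 1/4 AA, 1/4 AB, 1/4 AO, 1/4 BO.
Crossing each possibility with the mother AO and summing P(type AB): 1/4·0 + 1/4·1/4 + 1/4·0 + 1/4·1/4 = 1/8.
Similarly for Rh via the father's Rh distribution: P(Rh+) = 1.
Independent loci: 1/8 × 1 = 1/8.

1/8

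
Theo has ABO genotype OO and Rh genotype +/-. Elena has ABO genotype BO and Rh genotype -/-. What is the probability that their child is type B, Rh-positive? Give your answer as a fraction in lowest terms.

1/4

ABO cross OO × BO → offspring phenotypes: 1/2 O, 1/2 B.
Rh cross +/- × -/- → 1/2 Rh+, 1/2 Rh-.
Independent loci: P(type B, Rh-positive) = 1/2 × 1/2 = 1/4.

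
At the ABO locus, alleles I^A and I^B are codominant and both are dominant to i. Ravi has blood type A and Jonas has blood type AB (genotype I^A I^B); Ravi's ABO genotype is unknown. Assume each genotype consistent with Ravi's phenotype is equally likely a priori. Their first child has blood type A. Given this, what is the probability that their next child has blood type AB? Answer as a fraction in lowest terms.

3/8

Possible genotypes: Ravi ∈ {I^A I^A, I^A i}; Jonas ∈ {I^A I^B}.
Weight each parental genotype pair by prior × P(type-A child):
  I^A I^A × I^A I^B: posterior weight 1/2; P(next child type AB) = 1/2.
  I^A i × I^A I^B: posterior weight 1/2; P(next child type AB) = 1/4.
Weighted sum = 3/8.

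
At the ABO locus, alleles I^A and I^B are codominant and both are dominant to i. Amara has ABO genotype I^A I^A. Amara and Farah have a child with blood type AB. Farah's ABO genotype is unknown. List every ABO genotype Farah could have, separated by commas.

For each candidate genotype of Farah, check whether crossing it with I^A I^A can produce every observed child phenotype.
  I^A I^A → possible child types {A} ✗
  I^A I^B → possible child types {A, AB} ✓
  I^A i → possible child types {A} ✗
  I^B I^B → possible child types {AB} ✓
  I^B i → possible child types {A, AB} ✓
  i i → possible child types {A} ✗

I^A I^B, I^B I^B, I^B i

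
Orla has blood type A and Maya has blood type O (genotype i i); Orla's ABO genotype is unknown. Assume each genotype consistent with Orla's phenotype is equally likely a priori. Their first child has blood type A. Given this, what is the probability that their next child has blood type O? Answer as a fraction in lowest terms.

1/6

Possible genotypes: Orla ∈ {I^A I^A, I^A i}; Maya ∈ {i i}.
Weight each parental genotype pair by prior × P(type-A child):
  I^A I^A × i i: posterior weight 2/3; P(next child type O) = 0.
  I^A i × i i: posterior weight 1/3; P(next child type O) = 1/2.
Weighted sum = 1/6.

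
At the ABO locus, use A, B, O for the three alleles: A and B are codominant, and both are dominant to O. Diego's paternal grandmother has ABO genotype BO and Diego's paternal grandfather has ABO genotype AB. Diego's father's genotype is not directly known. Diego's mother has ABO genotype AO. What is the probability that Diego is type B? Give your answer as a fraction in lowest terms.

Diego's father's ABO genotype from BO × AB: 1/4 AB, 1/4 AO, 1/4 BB, 1/4 BO.
Crossing each possibility with the mother AO and summing P(type B): 1/4·1/4 + 1/4·0 + 1/4·1/2 + 1/4·1/4 = 1/4.

1/4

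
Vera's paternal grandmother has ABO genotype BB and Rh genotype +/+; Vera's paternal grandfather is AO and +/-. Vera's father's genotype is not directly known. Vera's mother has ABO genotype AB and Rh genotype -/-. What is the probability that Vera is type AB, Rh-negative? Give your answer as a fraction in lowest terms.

3/32

Vera's father's ABO genotype from BB × AO: 1/2 AB, 1/2 BO.
Crossing each possibility with the mother AB and summing P(type AB): 1/2·1/2 + 1/2·1/4 = 3/8.
Similarly for Rh via the father's Rh distribution: P(Rh-) = 1/4.
Independent loci: 3/8 × 1/4 = 3/32.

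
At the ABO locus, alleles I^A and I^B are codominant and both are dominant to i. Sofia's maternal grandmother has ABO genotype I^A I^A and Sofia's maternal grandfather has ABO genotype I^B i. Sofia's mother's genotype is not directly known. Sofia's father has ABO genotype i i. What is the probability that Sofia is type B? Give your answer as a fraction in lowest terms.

Sofia's mother's ABO genotype from I^A I^A × I^B i: 1/2 I^A I^B, 1/2 I^A i.
Crossing each possibility with the father i i and summing P(type B): 1/2·1/2 + 1/2·0 = 1/4.

1/4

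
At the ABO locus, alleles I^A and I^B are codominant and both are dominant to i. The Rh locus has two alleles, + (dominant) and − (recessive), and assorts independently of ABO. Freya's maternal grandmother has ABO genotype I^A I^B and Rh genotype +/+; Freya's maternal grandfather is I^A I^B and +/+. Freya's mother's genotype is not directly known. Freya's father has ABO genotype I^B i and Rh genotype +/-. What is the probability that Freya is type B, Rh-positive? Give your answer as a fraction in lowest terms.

Freya's mother's ABO genotype from I^A I^B × I^A I^B: 1/4 I^A I^A, 1/2 I^A I^B, 1/4 I^B I^B.
Crossing each possibility with the father I^B i and summing P(type B): 1/4·0 + 1/2·1/2 + 1/4·1 = 1/2.
Similarly for Rh via the mother's Rh distribution: P(Rh+) = 1.
Independent loci: 1/2 × 1 = 1/2.

1/2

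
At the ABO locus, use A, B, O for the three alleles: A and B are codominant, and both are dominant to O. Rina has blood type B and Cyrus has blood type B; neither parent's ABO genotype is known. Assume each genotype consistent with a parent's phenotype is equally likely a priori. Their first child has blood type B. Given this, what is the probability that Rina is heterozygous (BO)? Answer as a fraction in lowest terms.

Possible genotypes: Rina ∈ {BB, BO}; Cyrus ∈ {BB, BO}.
Weight each parental genotype pair by prior × P(type-B child):
  BB × BB: posterior weight 4/15.
  BB × BO: posterior weight 4/15.
  BO × BB: posterior weight 4/15.
  BO × BO: posterior weight 1/5.
Sum the posterior weight over pairs where Rina is BO: 7/15.

7/15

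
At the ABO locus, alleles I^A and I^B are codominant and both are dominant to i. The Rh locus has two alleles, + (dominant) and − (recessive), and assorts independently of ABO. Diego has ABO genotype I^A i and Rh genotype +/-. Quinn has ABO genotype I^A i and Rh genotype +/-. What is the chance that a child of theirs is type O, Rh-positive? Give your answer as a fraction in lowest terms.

ABO cross I^A i × I^A i → offspring phenotypes: 1/4 O, 3/4 A.
Rh cross +/- × +/- → 3/4 Rh+, 1/4 Rh-.
Independent loci: P(type O, Rh-positive) = 1/4 × 3/4 = 3/16.

3/16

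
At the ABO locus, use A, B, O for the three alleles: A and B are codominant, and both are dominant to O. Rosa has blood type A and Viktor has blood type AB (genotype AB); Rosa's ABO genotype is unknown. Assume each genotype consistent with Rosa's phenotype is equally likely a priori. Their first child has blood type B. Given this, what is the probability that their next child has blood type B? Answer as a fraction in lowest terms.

1/4

Possible genotypes: Rosa ∈ {AA, AO}; Viktor ∈ {AB}.
Weight each parental genotype pair by prior × P(type-B child):
  AO × AB: posterior weight 1; P(next child type B) = 1/4.
Weighted sum = 1/4.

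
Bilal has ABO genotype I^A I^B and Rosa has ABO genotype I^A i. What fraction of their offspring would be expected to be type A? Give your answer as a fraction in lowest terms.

ABO cross I^A I^B × I^A i → offspring phenotypes: 1/2 A, 1/4 B, 1/4 AB.
So P(type A) = 1/2.

1/2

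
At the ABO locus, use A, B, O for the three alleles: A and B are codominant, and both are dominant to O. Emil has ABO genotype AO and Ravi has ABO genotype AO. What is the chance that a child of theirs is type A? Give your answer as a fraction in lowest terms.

3/4

ABO cross AO × AO → offspring phenotypes: 1/4 O, 3/4 A.
So P(type A) = 3/4.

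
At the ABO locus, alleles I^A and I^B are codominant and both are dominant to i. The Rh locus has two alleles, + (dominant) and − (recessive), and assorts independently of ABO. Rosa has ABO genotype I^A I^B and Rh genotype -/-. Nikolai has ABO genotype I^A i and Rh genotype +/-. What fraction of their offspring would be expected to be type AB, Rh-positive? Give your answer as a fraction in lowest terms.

1/8

ABO cross I^A I^B × I^A i → offspring phenotypes: 1/2 A, 1/4 B, 1/4 AB.
Rh cross -/- × +/- → 1/2 Rh+, 1/2 Rh-.
Independent loci: P(type AB, Rh-positive) = 1/4 × 1/2 = 1/8.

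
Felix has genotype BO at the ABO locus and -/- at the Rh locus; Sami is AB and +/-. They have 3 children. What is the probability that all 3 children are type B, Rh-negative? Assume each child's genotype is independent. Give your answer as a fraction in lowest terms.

1/64

ABO cross BO × AB → 1/4 A, 1/2 B, 1/4 AB.
Rh cross -/- × +/- → 1/2 Rh+, 1/2 Rh-; so P(type B, Rh-negative) = 1/2 × 1/2 = 1/4 per child.
All 3 independent: (1/4)^3 = 1/64.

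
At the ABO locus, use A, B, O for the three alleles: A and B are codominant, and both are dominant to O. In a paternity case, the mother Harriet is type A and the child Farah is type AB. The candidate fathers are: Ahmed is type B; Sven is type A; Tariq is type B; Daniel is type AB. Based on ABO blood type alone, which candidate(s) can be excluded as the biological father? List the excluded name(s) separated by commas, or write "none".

A candidate is excluded only if no genotype consistent with his phenotype could produce a type AB child with a type A mother.
Sven (type A): no genotype consistent with that phenotype can produce a type-AB child with a type-A mother.

Sven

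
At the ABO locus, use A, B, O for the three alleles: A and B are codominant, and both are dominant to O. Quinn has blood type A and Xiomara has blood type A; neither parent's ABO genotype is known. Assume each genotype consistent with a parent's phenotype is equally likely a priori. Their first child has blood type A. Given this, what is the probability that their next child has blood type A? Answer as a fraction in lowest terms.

19/20

Possible genotypes: Quinn ∈ {AA, AO}; Xiomara ∈ {AA, AO}.
Weight each parental genotype pair by prior × P(type-A child):
  AA × AA: posterior weight 4/15; P(next child type A) = 1.
  AA × AO: posterior weight 4/15; P(next child type A) = 1.
  AO × AA: posterior weight 4/15; P(next child type A) = 1.
  AO × AO: posterior weight 1/5; P(next child type A) = 3/4.
Weighted sum = 19/20.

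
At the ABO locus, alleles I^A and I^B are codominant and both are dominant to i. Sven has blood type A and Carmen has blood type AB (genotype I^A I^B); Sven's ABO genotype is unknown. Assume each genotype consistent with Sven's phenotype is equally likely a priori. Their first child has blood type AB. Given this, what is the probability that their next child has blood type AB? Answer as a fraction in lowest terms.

Possible genotypes: Sven ∈ {I^A I^A, I^A i}; Carmen ∈ {I^A I^B}.
Weight each parental genotype pair by prior × P(type-AB child):
  I^A I^A × I^A I^B: posterior weight 2/3; P(next child type AB) = 1/2.
  I^A i × I^A I^B: posterior weight 1/3; P(next child type AB) = 1/4.
Weighted sum = 5/12.

5/12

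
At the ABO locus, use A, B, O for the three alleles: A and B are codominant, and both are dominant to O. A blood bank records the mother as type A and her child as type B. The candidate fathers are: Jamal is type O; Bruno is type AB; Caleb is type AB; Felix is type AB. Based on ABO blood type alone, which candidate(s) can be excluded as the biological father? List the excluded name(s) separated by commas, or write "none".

A candidate is excluded only if no genotype consistent with his phenotype could produce a type B child with a type A mother.
Jamal (type O): no genotype consistent with that phenotype can produce a type-B child with a type-A mother.

Jamal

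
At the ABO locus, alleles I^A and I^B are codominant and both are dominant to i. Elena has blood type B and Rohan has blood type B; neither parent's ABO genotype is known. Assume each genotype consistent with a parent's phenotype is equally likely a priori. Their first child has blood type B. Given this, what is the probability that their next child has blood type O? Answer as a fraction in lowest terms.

1/20

Possible genotypes: Elena ∈ {I^B I^B, I^B i}; Rohan ∈ {I^B I^B, I^B i}.
Weight each parental genotype pair by prior × P(type-B child):
  I^B I^B × I^B I^B: posterior weight 4/15; P(next child type O) = 0.
  I^B I^B × I^B i: posterior weight 4/15; P(next child type O) = 0.
  I^B i × I^B I^B: posterior weight 4/15; P(next child type O) = 0.
  I^B i × I^B i: posterior weight 1/5; P(next child type O) = 1/4.
Weighted sum = 1/20.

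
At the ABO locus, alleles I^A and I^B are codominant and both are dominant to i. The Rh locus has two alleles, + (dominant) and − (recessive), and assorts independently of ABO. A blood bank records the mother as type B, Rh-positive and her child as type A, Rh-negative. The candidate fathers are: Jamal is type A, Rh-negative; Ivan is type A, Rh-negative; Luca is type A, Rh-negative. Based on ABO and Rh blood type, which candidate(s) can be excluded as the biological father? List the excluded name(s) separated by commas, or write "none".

A candidate is excluded only if no genotype consistent with his phenotype could produce a type A, Rh-negative child with a type B, Rh-positive mother.
Every candidate has at least one consistent genotype combination, so none can be excluded.

none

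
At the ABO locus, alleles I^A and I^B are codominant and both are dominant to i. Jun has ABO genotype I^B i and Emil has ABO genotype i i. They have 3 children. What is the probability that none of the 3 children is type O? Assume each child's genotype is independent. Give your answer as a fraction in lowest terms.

1/8

ABO cross I^B i × i i → 1/2 O, 1/2 B.
So P(type O) = 1/2 per child.
P(not type O) = 1/2 for one child; (1/2)^3 = 1/8.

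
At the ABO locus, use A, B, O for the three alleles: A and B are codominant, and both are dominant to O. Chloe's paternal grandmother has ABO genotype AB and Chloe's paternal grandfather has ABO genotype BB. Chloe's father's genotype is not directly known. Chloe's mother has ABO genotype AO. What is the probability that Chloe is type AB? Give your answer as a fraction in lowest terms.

Chloe's father's ABO genotype from AB × BB: 1/2 AB, 1/2 BB.
Crossing each possibility with the mother AO and summing P(type AB): 1/2·1/4 + 1/2·1/2 = 3/8.

3/8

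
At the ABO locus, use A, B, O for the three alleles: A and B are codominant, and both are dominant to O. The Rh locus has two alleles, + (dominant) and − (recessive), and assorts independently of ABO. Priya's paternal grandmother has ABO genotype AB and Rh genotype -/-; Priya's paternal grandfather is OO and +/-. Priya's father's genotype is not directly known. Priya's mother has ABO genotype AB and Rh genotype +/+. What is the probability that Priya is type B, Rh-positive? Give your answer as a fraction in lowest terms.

3/8

Priya's father's ABO genotype from AB × OO: 1/2 AO, 1/2 BO.
Crossing each possibility with the mother AB and summing P(type B): 1/2·1/4 + 1/2·1/2 = 3/8.
Similarly for Rh via the father's Rh distribution: P(Rh+) = 1.
Independent loci: 3/8 × 1 = 3/8.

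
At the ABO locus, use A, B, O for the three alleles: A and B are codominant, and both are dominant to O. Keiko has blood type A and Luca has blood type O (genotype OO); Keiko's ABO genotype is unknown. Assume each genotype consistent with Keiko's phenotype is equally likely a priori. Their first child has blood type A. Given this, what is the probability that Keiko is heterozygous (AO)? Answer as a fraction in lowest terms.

Possible genotypes: Keiko ∈ {AA, AO}; Luca ∈ {OO}.
Weight each parental genotype pair by prior × P(type-A child):
  AA × OO: posterior weight 2/3.
  AO × OO: posterior weight 1/3.
Sum the posterior weight over pairs where Keiko is AO: 1/3.

1/3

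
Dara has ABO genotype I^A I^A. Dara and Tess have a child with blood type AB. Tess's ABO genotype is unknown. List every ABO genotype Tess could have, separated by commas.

I^A I^B, I^B I^B, I^B i

For each candidate genotype of Tess, check whether crossing it with I^A I^A can produce every observed child phenotype.
  I^A I^A → possible child types {A} ✗
  I^A I^B → possible child types {A, AB} ✓
  I^A i → possible child types {A} ✗
  I^B I^B → possible child types {AB} ✓
  I^B i → possible child types {A, AB} ✓
  i i → possible child types {A} ✗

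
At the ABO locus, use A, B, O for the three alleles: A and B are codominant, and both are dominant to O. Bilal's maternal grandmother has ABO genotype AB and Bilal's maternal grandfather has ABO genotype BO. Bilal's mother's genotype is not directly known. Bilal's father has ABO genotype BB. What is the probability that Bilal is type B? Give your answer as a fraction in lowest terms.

Bilal's mother's ABO genotype from AB × BO: 1/4 AB, 1/4 AO, 1/4 BB, 1/4 BO.
Crossing each possibility with the father BB and summing P(type B): 1/4·1/2 + 1/4·1/2 + 1/4·1 + 1/4·1 = 3/4.

3/4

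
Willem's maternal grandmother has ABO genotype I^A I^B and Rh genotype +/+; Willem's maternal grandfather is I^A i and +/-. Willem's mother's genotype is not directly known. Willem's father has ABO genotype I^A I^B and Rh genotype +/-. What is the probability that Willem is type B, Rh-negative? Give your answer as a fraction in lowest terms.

1/32

Willem's mother's ABO genotype from I^A I^B × I^A i: 1/4 I^A I^A, 1/4 I^A I^B, 1/4 I^A i, 1/4 I^B i.
Crossing each possibility with the father I^A I^B and summing P(type B): 1/4·0 + 1/4·1/4 + 1/4·1/4 + 1/4·1/2 = 1/4.
Similarly for Rh via the mother's Rh distribution: P(Rh-) = 1/8.
Independent loci: 1/4 × 1/8 = 1/32.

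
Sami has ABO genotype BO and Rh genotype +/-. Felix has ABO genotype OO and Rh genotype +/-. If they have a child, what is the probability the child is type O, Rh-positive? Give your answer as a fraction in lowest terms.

3/8

ABO cross BO × OO → offspring phenotypes: 1/2 O, 1/2 B.
Rh cross +/- × +/- → 3/4 Rh+, 1/4 Rh-.
Independent loci: P(type O, Rh-positive) = 1/2 × 3/4 = 3/8.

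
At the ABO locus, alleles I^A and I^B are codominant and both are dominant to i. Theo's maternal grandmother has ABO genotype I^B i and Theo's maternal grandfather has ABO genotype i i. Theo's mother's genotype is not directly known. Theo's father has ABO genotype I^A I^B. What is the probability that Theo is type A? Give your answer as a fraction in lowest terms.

Theo's mother's ABO genotype from I^B i × i i: 1/2 I^B i, 1/2 i i.
Crossing each possibility with the father I^A I^B and summing P(type A): 1/2·1/4 + 1/2·1/2 = 3/8.

3/8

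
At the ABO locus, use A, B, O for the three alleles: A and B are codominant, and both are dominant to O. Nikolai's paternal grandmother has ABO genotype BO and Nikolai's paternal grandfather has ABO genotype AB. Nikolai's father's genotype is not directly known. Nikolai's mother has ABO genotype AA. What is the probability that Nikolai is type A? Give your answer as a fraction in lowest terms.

Nikolai's father's ABO genotype from BO × AB: 1/4 AB, 1/4 AO, 1/4 BB, 1/4 BO.
Crossing each possibility with the mother AA and summing P(type A): 1/4·1/2 + 1/4·1 + 1/4·0 + 1/4·1/2 = 1/2.

1/2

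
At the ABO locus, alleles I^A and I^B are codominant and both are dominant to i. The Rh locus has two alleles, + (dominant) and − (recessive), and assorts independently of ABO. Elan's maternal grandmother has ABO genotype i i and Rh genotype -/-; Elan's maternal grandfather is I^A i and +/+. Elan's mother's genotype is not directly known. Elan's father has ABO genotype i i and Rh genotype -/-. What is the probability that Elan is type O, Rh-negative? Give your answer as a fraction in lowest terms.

Elan's mother's ABO genotype from i i × I^A i: 1/2 I^A i, 1/2 i i.
Crossing each possibility with the father i i and summing P(type O): 1/2·1/2 + 1/2·1 = 3/4.
Similarly for Rh via the mother's Rh distribution: P(Rh-) = 1/2.
Independent loci: 3/4 × 1/2 = 3/8.

3/8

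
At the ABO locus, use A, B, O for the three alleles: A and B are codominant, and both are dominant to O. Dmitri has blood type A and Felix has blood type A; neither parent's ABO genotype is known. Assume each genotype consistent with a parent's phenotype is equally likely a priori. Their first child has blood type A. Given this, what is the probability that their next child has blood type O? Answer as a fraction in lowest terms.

Possible genotypes: Dmitri ∈ {AA, AO}; Felix ∈ {AA, AO}.
Weight each parental genotype pair by prior × P(type-A child):
  AA × AA: posterior weight 4/15; P(next child type O) = 0.
  AA × AO: posterior weight 4/15; P(next child type O) = 0.
  AO × AA: posterior weight 4/15; P(next child type O) = 0.
  AO × AO: posterior weight 1/5; P(next child type O) = 1/4.
Weighted sum = 1/20.

1/20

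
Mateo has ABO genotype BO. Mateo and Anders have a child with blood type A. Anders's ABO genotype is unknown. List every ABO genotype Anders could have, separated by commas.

AA, AB, AO

For each candidate genotype of Anders, check whether crossing it with BO can produce every observed child phenotype.
  AA → possible child types {A, AB} ✓
  AB → possible child types {A, B, AB} ✓
  AO → possible child types {O, A, B, AB} ✓
  BB → possible child types {B} ✗
  BO → possible child types {O, B} ✗
  OO → possible child types {O, B} ✗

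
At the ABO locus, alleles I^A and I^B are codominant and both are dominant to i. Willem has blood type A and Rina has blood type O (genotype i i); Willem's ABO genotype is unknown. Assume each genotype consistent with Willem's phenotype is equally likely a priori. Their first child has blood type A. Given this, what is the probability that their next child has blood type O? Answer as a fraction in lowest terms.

Possible genotypes: Willem ∈ {I^A I^A, I^A i}; Rina ∈ {i i}.
Weight each parental genotype pair by prior × P(type-A child):
  I^A I^A × i i: posterior weight 2/3; P(next child type O) = 0.
  I^A i × i i: posterior weight 1/3; P(next child type O) = 1/2.
Weighted sum = 1/6.

1/6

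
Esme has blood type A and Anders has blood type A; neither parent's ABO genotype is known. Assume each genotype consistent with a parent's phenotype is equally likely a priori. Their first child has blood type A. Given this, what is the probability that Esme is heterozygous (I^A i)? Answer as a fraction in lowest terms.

7/15

Possible genotypes: Esme ∈ {I^A I^A, I^A i}; Anders ∈ {I^A I^A, I^A i}.
Weight each parental genotype pair by prior × P(type-A child):
  I^A I^A × I^A I^A: posterior weight 4/15.
  I^A I^A × I^A i: posterior weight 4/15.
  I^A i × I^A I^A: posterior weight 4/15.
  I^A i × I^A i: posterior weight 1/5.
Sum the posterior weight over pairs where Esme is I^A i: 7/15.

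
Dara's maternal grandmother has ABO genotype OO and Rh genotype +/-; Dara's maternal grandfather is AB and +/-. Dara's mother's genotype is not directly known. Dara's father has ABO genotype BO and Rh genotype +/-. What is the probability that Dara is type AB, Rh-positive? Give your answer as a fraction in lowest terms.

Dara's mother's ABO genotype from OO × AB: 1/2 AO, 1/2 BO.
Crossing each possibility with the father BO and summing P(type AB): 1/2·1/4 + 1/2·0 = 1/8.
Similarly for Rh via the mother's Rh distribution: P(Rh+) = 3/4.
Independent loci: 1/8 × 3/4 = 3/32.

3/32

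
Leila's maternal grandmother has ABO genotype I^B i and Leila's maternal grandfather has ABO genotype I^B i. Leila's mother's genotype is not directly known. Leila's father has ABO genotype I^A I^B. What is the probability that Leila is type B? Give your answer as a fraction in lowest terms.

1/2

Leila's mother's ABO genotype from I^B i × I^B i: 1/4 I^B I^B, 1/2 I^B i, 1/4 i i.
Crossing each possibility with the father I^A I^B and summing P(type B): 1/4·1/2 + 1/2·1/2 + 1/4·1/2 = 1/2.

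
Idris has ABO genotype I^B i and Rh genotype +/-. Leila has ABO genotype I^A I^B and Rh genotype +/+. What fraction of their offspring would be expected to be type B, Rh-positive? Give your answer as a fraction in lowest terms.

1/2

ABO cross I^B i × I^A I^B → offspring phenotypes: 1/4 A, 1/2 B, 1/4 AB.
Rh cross +/- × +/+ → 1 Rh+.
Independent loci: P(type B, Rh-positive) = 1/2 × 1 = 1/2.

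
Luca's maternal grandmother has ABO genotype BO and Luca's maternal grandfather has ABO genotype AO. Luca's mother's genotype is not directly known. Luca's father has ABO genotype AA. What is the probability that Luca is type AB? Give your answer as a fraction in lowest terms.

Luca's mother's ABO genotype from BO × AO: 1/4 AB, 1/4 AO, 1/4 BO, 1/4 OO.
Crossing each possibility with the father AA and summing P(type AB): 1/4·1/2 + 1/4·0 + 1/4·1/2 + 1/4·0 = 1/4.

1/4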